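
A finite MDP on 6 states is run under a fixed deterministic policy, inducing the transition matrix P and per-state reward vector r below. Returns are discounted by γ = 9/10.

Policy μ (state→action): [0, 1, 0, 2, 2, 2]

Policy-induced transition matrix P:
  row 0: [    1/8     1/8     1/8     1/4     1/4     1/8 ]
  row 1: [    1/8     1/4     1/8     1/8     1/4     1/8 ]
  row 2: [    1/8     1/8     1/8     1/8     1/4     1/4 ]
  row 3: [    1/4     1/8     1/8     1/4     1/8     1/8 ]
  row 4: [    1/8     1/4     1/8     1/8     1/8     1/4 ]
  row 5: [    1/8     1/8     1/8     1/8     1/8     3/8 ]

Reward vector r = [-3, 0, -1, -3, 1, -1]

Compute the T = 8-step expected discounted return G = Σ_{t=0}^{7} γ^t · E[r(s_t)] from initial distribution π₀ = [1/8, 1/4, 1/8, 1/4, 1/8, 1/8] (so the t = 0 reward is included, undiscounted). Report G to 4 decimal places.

G = -6.3868

t=0: π = [0.1250, 0.2500, 0.1250, 0.2500, 0.1250, 0.1250], E[r] = -1.2500, γ^t·E[r] = -1.250000, running G = -1.250000
t=1: π = [0.1563, 0.1719, 0.1250, 0.1719, 0.1875, 0.1875], E[r] = -1.1094, γ^t·E[r] = -0.998438, running G = -2.248438
t=2: π = [0.1465, 0.1699, 0.1250, 0.1660, 0.1816, 0.2109], E[r] = -1.0918, γ^t·E[r] = -0.884355, running G = -3.132793
t=3: π = [0.1458, 0.1689, 0.1250, 0.1641, 0.1802, 0.2161], E[r] = -1.0903, γ^t·E[r] = -0.794852, running G = -3.927645
t=4: π = [0.1455, 0.1686, 0.1250, 0.1637, 0.1800, 0.2172], E[r] = -1.0899, γ^t·E[r] = -0.715087, running G = -4.642732
t=5: π = [0.1455, 0.1686, 0.1250, 0.1637, 0.1799, 0.2174], E[r] = -1.0899, γ^t·E[r] = -0.643562, running G = -5.286294
t=6: π = [0.1455, 0.1686, 0.1250, 0.1636, 0.1799, 0.2175], E[r] = -1.0899, γ^t·E[r] = -0.579204, running G = -5.865498
t=7: π = [0.1455, 0.1686, 0.1250, 0.1636, 0.1799, 0.2175], E[r] = -1.0899, γ^t·E[r] = -0.521284, running G = -6.386782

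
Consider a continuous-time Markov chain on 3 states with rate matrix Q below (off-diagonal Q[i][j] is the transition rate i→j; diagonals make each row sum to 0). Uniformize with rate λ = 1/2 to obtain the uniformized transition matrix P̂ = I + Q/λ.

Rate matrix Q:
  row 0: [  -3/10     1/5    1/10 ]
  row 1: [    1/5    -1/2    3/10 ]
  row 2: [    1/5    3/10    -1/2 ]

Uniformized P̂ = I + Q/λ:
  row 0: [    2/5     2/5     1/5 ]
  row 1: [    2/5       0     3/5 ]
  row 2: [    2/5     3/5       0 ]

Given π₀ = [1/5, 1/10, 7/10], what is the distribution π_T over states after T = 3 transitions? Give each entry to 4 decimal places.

π = [0.4000, 0.3880, 0.2120]

t=0: π = [0.2000, 0.1000, 0.7000]
t=1: π = [0.4000, 0.5000, 0.1000]
t=2: π = [0.4000, 0.2200, 0.3800]
t=3: π = [0.4000, 0.3880, 0.2120]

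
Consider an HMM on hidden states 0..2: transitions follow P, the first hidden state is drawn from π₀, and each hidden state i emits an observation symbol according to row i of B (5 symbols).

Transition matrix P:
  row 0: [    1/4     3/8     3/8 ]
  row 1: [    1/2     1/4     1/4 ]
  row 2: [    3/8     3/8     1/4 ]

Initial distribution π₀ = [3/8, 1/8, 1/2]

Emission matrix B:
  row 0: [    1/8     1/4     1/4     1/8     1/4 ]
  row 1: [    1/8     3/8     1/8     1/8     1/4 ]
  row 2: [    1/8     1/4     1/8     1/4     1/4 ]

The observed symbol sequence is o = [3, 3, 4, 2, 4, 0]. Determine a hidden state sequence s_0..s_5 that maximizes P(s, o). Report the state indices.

t=0: δ = [4.688e-02, 1.562e-02, 1.250e-01]  (obs o_0=3)
t=1: δ = [5.859e-03, 5.859e-03, 7.812e-03]  ψ = [2, 2, 2]  (obs o_1=3)
t=2: δ = [7.324e-04, 7.324e-04, 5.493e-04]  ψ = [1, 2, 0]  (obs o_2=4)
t=3: δ = [9.155e-05, 3.433e-05, 3.433e-05]  ψ = [1, 0, 0]  (obs o_3=2)
t=4: δ = [5.722e-06, 8.583e-06, 8.583e-06]  ψ = [0, 0, 0]  (obs o_4=4)
t=5: δ = [5.364e-07, 4.023e-07, 2.682e-07]  ψ = [1, 2, 0]  (obs o_5=0)
backtrack: best end state = 0; path = [2, 2, 1, 0, 1, 0]

path = [2, 2, 1, 0, 1, 0]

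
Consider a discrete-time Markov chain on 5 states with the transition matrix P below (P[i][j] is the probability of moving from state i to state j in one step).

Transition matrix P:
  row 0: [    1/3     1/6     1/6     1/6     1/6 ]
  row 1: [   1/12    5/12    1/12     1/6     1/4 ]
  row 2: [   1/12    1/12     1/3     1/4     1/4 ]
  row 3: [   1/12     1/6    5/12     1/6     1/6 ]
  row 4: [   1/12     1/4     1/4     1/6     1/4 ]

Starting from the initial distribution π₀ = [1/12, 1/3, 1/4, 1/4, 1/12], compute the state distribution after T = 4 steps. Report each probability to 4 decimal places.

π = [0.1110, 0.2191, 0.2567, 0.1880, 0.2251]

t=0: π = [0.0833, 0.3333, 0.2500, 0.2500, 0.0833]
t=1: π = [0.1042, 0.2361, 0.2500, 0.1875, 0.2222]
t=2: π = [0.1094, 0.2234, 0.2541, 0.1875, 0.2257]
t=3: π = [0.1107, 0.2201, 0.2561, 0.1878, 0.2253]
t=4: π = [0.1110, 0.2191, 0.2567, 0.1880, 0.2251]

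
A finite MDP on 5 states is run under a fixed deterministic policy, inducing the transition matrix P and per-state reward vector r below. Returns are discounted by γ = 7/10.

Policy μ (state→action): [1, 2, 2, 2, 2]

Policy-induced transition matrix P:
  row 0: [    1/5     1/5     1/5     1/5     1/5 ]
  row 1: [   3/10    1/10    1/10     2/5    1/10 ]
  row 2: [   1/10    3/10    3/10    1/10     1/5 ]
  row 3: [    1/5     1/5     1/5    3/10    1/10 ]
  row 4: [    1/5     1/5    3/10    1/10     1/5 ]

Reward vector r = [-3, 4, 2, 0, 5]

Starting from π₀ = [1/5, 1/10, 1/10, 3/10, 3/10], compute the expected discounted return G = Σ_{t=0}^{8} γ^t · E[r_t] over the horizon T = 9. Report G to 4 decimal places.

t=0: π = [0.2000, 0.1000, 0.1000, 0.3000, 0.3000], E[r] = 1.5000, γ^t·E[r] = 1.500000, running G = 1.500000
t=1: π = [0.2000, 0.2000, 0.2300, 0.2100, 0.1600], E[r] = 1.4600, γ^t·E[r] = 1.022000, running G = 2.522000
t=2: π = [0.1970, 0.2030, 0.2190, 0.2220, 0.1590], E[r] = 1.4540, γ^t·E[r] = 0.712460, running G = 3.234460
t=3: π = [0.1984, 0.2016, 0.2175, 0.2250, 0.1575], E[r] = 1.4337, γ^t·E[r] = 0.491759, running G = 3.726219
t=4: π = [0.1984, 0.2016, 0.2173, 0.2253, 0.1573], E[r] = 1.4325, γ^t·E[r] = 0.343946, running G = 4.070165
t=5: π = [0.1984, 0.2016, 0.2173, 0.2254, 0.1573], E[r] = 1.4322, γ^t·E[r] = 0.240708, running G = 4.310873
t=6: π = [0.1984, 0.2016, 0.2173, 0.2254, 0.1573], E[r] = 1.4321, γ^t·E[r] = 0.168490, running G = 4.479363
t=7: π = [0.1984, 0.2016, 0.2173, 0.2254, 0.1573], E[r] = 1.4321, γ^t·E[r] = 0.117943, running G = 4.597305
t=8: π = [0.1984, 0.2016, 0.2173, 0.2254, 0.1573], E[r] = 1.4321, γ^t·E[r] = 0.082560, running G = 4.679865

G = 4.6799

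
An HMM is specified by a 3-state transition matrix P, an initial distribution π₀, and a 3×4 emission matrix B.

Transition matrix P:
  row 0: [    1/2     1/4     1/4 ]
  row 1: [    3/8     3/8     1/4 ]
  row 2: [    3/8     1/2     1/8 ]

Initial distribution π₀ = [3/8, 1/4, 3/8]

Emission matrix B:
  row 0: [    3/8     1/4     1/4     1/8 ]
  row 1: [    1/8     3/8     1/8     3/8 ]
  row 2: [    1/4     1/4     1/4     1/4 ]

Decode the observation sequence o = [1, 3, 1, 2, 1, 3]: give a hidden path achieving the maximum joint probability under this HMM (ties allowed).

t=0: δ = [9.375e-02, 9.375e-02, 9.375e-02]  (obs o_0=1)
t=1: δ = [5.859e-03, 1.758e-02, 5.859e-03]  ψ = [0, 2, 0]  (obs o_1=3)
t=2: δ = [1.648e-03, 2.472e-03, 1.099e-03]  ψ = [1, 1, 1]  (obs o_2=1)
t=3: δ = [2.317e-04, 1.159e-04, 1.545e-04]  ψ = [1, 1, 1]  (obs o_3=2)
t=4: δ = [2.897e-05, 2.897e-05, 1.448e-05]  ψ = [0, 2, 0]  (obs o_4=1)
t=5: δ = [1.810e-06, 4.074e-06, 1.810e-06]  ψ = [0, 1, 0]  (obs o_5=3)
backtrack: best end state = 1; path = [2, 1, 1, 2, 1, 1]

path = [2, 1, 1, 2, 1, 1]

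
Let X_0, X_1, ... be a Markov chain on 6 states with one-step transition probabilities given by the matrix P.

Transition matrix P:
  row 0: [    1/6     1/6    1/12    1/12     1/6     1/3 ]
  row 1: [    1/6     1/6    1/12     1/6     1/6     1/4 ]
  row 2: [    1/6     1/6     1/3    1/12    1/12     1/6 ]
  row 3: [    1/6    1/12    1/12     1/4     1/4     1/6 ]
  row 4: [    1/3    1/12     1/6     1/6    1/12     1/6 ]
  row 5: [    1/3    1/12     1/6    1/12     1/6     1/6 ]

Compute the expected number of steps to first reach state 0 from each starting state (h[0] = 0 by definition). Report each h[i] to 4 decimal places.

h = [0.0000, 4.4454, 4.5887, 4.4502, 3.8243, 3.7722]

First-step conditioning: h[0] = 0; for i ≠ 0, h[i] = 1 + Σ_k P[i][k]·h[k].
  h[1] = 1 + 1/6·h[1] + 1/12·h[2] + 1/6·h[3] + 1/6·h[4] + 1/4·h[5]
  h[2] = 1 + 1/6·h[1] + 1/3·h[2] + 1/12·h[3] + 1/12·h[4] + 1/6·h[5]
  h[3] = 1 + 1/12·h[1] + 1/12·h[2] + 1/4·h[3] + 1/4·h[4] + 1/6·h[5]
  h[4] = 1 + 1/12·h[1] + 1/6·h[2] + 1/6·h[3] + 1/12·h[4] + 1/6·h[5]
  h[5] = 1 + 1/12·h[1] + 1/6·h[2] + 1/12·h[3] + 1/6·h[4] + 1/6·h[5]
Solving the 5×5 linear system over states ≠ 0 gives exactly h = [0, 33754/7593, 11614/2531, 33790/7593, 29038/7593, 28642/7593] (h[0] = 0 is the target).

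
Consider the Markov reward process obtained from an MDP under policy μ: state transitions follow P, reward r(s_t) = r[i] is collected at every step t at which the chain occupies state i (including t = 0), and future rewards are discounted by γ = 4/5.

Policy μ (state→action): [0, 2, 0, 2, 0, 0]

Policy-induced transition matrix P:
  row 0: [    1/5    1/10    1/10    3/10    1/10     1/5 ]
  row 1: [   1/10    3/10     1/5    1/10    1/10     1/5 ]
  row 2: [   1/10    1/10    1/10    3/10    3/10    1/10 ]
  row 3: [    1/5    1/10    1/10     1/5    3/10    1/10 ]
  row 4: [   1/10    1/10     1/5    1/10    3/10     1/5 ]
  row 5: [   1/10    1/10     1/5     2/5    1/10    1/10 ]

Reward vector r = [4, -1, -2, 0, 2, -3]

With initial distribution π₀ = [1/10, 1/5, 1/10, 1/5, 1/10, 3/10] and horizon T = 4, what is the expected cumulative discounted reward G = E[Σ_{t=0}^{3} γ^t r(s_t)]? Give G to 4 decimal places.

t=0: π = [0.1000, 0.2000, 0.1000, 0.2000, 0.1000, 0.3000], E[r] = -0.7000, γ^t·E[r] = -0.700000, running G = -0.700000
t=1: π = [0.1300, 0.1400, 0.1600, 0.2500, 0.1800, 0.1400], E[r] = 0.0000, γ^t·E[r] = 0.000000, running G = -0.700000
t=2: π = [0.1380, 0.1280, 0.1460, 0.2250, 0.2180, 0.1450], E[r] = 0.1330, γ^t·E[r] = 0.085120, running G = -0.614880
t=3: π = [0.1363, 0.1256, 0.1491, 0.2228, 0.2178, 0.1484], E[r] = 0.1118, γ^t·E[r] = 0.057242, running G = -0.557638

G = -0.5576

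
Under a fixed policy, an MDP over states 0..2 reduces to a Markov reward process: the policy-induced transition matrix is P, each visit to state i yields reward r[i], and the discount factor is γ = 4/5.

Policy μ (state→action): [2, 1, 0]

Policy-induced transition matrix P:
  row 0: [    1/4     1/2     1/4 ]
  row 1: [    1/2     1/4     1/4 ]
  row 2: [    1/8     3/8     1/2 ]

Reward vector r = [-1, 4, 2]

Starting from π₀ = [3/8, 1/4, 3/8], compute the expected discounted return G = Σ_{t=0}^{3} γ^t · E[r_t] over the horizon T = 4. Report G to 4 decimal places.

t=0: π = [0.3750, 0.2500, 0.3750], E[r] = 1.3750, γ^t·E[r] = 1.375000, running G = 1.375000
t=1: π = [0.2656, 0.3906, 0.3438], E[r] = 1.9844, γ^t·E[r] = 1.587500, running G = 2.962500
t=2: π = [0.3047, 0.3594, 0.3359], E[r] = 1.8047, γ^t·E[r] = 1.155000, running G = 4.117500
t=3: π = [0.2979, 0.3682, 0.3340], E[r] = 1.8428, γ^t·E[r] = 0.943500, running G = 5.061000

G = 5.0610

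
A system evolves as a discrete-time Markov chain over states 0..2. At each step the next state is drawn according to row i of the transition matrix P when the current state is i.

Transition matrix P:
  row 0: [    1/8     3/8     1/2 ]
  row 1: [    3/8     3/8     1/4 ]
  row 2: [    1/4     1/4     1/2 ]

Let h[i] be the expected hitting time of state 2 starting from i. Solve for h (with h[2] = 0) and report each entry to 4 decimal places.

First-step conditioning: h[2] = 0; for i ≠ 2, h[i] = 1 + Σ_k P[i][k]·h[k].
  h[0] = 1 + 1/8·h[0] + 3/8·h[1]
  h[1] = 1 + 3/8·h[0] + 3/8·h[1]
Solving the 2×2 linear system over states ≠ 2 gives exactly h = [32/13, 40/13, 0] (h[2] = 0 is the target).

h = [2.4615, 3.0769, 0.0000]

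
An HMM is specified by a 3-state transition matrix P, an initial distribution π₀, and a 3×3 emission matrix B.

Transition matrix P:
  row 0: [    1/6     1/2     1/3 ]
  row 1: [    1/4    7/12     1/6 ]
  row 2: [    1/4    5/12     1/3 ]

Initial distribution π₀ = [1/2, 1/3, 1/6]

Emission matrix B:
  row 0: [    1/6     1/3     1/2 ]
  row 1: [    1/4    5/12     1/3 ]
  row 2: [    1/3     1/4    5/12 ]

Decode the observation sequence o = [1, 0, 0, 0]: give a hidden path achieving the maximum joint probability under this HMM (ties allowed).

t=0: δ = [1.667e-01, 1.389e-01, 4.167e-02]  (obs o_0=1)
t=1: δ = [5.787e-03, 2.083e-02, 1.852e-02]  ψ = [1, 0, 0]  (obs o_1=0)
t=2: δ = [8.681e-04, 3.038e-03, 2.058e-03]  ψ = [1, 1, 2]  (obs o_2=0)
t=3: δ = [1.266e-04, 4.431e-04, 2.286e-04]  ψ = [1, 1, 2]  (obs o_3=0)
backtrack: best end state = 1; path = [0, 1, 1, 1]

path = [0, 1, 1, 1]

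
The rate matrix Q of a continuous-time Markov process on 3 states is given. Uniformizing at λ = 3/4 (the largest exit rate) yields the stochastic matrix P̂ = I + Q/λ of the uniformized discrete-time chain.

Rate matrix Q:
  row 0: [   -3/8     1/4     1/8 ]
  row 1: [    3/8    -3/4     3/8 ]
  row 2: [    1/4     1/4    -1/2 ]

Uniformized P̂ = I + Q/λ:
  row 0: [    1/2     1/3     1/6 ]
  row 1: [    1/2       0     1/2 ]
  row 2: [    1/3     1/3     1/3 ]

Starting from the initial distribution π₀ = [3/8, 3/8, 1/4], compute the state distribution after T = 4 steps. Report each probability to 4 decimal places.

π = [0.4495, 0.2515, 0.2990]

t=0: π = [0.3750, 0.3750, 0.2500]
t=1: π = [0.4583, 0.2083, 0.3333]
t=2: π = [0.4444, 0.2639, 0.2917]
t=3: π = [0.4514, 0.2454, 0.3032]
t=4: π = [0.4495, 0.2515, 0.2990]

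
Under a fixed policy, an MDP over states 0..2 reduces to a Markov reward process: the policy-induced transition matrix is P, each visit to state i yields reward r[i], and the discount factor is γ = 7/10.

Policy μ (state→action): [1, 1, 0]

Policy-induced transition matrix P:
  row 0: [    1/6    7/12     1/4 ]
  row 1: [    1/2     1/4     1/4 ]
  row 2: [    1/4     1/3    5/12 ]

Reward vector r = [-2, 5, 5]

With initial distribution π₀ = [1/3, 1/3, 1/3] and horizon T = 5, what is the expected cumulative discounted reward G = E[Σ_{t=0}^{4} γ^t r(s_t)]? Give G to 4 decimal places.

t=0: π = [0.3333, 0.3333, 0.3333], E[r] = 2.6667, γ^t·E[r] = 2.666667, running G = 2.666667
t=1: π = [0.3056, 0.3889, 0.3056], E[r] = 2.8611, γ^t·E[r] = 2.002778, running G = 4.669444
t=2: π = [0.3218, 0.3773, 0.3009], E[r] = 2.7477, γ^t·E[r] = 1.346366, running G = 6.015810
t=3: π = [0.3175, 0.3823, 0.3002], E[r] = 2.7774, γ^t·E[r] = 0.952645, running G = 6.968456
t=4: π = [0.3191, 0.3809, 0.3000], E[r] = 2.7661, γ^t·E[r] = 0.664150, running G = 7.632606

G = 7.6326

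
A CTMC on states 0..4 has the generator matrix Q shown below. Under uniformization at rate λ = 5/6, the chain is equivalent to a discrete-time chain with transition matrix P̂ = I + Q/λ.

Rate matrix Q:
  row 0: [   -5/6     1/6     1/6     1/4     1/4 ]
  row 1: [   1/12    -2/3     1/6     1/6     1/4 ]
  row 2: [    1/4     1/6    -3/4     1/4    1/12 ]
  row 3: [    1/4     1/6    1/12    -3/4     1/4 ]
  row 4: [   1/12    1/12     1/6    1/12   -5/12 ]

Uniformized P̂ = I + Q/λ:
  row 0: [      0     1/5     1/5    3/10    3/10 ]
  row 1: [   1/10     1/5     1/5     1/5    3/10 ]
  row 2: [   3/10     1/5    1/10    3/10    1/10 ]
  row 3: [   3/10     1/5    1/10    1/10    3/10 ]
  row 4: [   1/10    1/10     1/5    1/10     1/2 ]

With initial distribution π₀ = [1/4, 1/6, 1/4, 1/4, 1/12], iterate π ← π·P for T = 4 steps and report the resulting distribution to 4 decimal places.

π = [0.1539, 0.1668, 0.1654, 0.1806, 0.3334]

t=0: π = [0.2500, 0.1667, 0.2500, 0.2500, 0.0833]
t=1: π = [0.1750, 0.1917, 0.1500, 0.2167, 0.2667]
t=2: π = [0.1558, 0.1733, 0.1633, 0.1842, 0.3233]
t=3: π = [0.1539, 0.1677, 0.1653, 0.1812, 0.3320]
t=4: π = [0.1539, 0.1668, 0.1654, 0.1806, 0.3334]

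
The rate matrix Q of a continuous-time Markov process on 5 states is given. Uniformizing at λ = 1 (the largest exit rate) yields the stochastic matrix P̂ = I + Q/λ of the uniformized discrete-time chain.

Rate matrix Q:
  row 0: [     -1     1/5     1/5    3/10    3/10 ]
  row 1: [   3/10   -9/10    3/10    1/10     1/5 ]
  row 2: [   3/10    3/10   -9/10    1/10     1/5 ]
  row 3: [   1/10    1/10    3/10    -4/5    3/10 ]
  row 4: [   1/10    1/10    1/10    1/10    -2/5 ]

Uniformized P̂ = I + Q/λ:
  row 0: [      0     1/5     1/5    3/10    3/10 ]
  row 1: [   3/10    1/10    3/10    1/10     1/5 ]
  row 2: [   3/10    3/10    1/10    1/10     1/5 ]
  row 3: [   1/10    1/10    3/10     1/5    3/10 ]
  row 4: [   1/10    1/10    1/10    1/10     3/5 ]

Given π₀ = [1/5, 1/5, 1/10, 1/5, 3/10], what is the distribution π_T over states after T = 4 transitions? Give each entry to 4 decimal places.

t=0: π = [0.2000, 0.2000, 0.1000, 0.2000, 0.3000]
t=1: π = [0.1400, 0.1400, 0.2000, 0.1600, 0.3600]
t=2: π = [0.1540, 0.1540, 0.1740, 0.1440, 0.3740]
t=3: π = [0.1502, 0.1502, 0.1750, 0.1452, 0.3794]
t=4: π = [0.1500, 0.1500, 0.1741, 0.1446, 0.3813]

π = [0.1500, 0.1500, 0.1741, 0.1446, 0.3813]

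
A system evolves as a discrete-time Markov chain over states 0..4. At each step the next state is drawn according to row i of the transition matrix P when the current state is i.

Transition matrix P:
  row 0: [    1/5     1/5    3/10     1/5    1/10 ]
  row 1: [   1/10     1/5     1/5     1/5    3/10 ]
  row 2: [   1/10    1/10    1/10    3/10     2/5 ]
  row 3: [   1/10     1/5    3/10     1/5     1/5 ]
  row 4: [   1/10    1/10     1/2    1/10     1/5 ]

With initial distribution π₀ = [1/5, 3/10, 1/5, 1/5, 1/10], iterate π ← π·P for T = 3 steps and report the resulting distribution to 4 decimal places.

t=0: π = [0.2000, 0.3000, 0.2000, 0.2000, 0.1000]
t=1: π = [0.1200, 0.1700, 0.2500, 0.2100, 0.2500]
t=2: π = [0.1120, 0.1500, 0.2830, 0.2000, 0.2550]
t=3: π = [0.1112, 0.1462, 0.2794, 0.2028, 0.2604]

π = [0.1112, 0.1462, 0.2794, 0.2028, 0.2604]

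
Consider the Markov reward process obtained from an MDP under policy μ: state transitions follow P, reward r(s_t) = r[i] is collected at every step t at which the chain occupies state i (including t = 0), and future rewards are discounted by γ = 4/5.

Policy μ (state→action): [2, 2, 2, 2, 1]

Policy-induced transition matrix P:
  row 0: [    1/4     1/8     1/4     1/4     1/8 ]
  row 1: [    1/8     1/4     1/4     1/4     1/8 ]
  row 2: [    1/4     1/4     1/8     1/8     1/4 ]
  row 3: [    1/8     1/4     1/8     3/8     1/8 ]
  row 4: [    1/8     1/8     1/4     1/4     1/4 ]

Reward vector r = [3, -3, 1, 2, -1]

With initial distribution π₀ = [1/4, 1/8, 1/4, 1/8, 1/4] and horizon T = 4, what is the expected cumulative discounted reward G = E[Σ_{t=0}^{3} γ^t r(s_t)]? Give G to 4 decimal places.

G = 1.5158

t=0: π = [0.2500, 0.1250, 0.2500, 0.1250, 0.2500], E[r] = 0.6250, γ^t·E[r] = 0.625000, running G = 0.625000
t=1: π = [0.1875, 0.1875, 0.2031, 0.2344, 0.1875], E[r] = 0.4844, γ^t·E[r] = 0.387500, running G = 1.012500
t=2: π = [0.1738, 0.2031, 0.1953, 0.2539, 0.1738], E[r] = 0.4414, γ^t·E[r] = 0.282500, running G = 1.295000
t=3: π = [0.1711, 0.2065, 0.1938, 0.2573, 0.1711], E[r] = 0.4312, γ^t·E[r] = 0.220750, running G = 1.515750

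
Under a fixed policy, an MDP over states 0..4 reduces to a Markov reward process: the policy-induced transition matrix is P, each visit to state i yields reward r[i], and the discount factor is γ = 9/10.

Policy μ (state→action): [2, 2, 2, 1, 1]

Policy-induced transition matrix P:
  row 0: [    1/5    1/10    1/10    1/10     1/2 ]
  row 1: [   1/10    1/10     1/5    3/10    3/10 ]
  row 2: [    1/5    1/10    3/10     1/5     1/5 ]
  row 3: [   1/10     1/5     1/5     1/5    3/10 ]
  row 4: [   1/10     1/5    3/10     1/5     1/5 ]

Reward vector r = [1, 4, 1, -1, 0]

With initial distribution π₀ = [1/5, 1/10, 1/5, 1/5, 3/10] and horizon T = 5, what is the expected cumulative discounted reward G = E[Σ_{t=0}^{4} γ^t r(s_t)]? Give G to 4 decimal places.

G = 2.9820

t=0: π = [0.2000, 0.1000, 0.2000, 0.2000, 0.3000], E[r] = 0.6000, γ^t·E[r] = 0.600000, running G = 0.600000
t=1: π = [0.1400, 0.1500, 0.2300, 0.1900, 0.2900], E[r] = 0.7800, γ^t·E[r] = 0.702000, running G = 1.302000
t=2: π = [0.1370, 0.1480, 0.2380, 0.2010, 0.2760], E[r] = 0.7660, γ^t·E[r] = 0.620460, running G = 1.922460
t=3: π = [0.1375, 0.1477, 0.2377, 0.2011, 0.2760], E[r] = 0.7649, γ^t·E[r] = 0.557612, running G = 2.480072
t=4: π = [0.1375, 0.1477, 0.2376, 0.2010, 0.2761], E[r] = 0.7650, γ^t·E[r] = 0.501890, running G = 2.981962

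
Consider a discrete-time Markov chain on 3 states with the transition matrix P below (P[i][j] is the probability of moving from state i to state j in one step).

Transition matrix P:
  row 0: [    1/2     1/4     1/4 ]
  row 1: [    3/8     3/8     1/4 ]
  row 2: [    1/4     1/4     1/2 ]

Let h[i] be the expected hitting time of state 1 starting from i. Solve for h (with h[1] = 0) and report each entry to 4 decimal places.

h = [4.0000, 0.0000, 4.0000]

First-step conditioning: h[1] = 0; for i ≠ 1, h[i] = 1 + Σ_k P[i][k]·h[k].
  h[0] = 1 + 1/2·h[0] + 1/4·h[2]
  h[2] = 1 + 1/4·h[0] + 1/2·h[2]
Solving the 2×2 linear system over states ≠ 1 gives exactly h = [4, 0, 4] (h[1] = 0 is the target).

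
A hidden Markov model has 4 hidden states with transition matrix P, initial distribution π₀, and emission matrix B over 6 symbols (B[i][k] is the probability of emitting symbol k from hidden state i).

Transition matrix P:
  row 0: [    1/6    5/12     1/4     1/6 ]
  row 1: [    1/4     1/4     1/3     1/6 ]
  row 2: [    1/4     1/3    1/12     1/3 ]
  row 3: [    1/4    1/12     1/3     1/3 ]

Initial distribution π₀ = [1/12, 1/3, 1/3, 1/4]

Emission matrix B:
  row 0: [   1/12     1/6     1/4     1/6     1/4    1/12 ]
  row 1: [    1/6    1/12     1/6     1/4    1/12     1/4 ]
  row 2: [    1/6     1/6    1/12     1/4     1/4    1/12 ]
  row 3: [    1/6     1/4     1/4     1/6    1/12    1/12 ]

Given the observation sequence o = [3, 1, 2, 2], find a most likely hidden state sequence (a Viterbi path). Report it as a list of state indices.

path = [2, 3, 3, 3]

t=0: δ = [1.389e-02, 8.333e-02, 8.333e-02, 4.167e-02]  (obs o_0=3)
t=1: δ = [3.472e-03, 2.315e-03, 4.630e-03, 6.944e-03]  ψ = [1, 2, 1, 2]  (obs o_1=1)
t=2: δ = [4.340e-04, 2.572e-04, 1.929e-04, 5.787e-04]  ψ = [3, 2, 3, 3]  (obs o_2=2)
t=3: δ = [3.617e-05, 3.014e-05, 1.608e-05, 4.823e-05]  ψ = [3, 0, 3, 3]  (obs o_3=2)
backtrack: best end state = 3; path = [2, 3, 3, 3]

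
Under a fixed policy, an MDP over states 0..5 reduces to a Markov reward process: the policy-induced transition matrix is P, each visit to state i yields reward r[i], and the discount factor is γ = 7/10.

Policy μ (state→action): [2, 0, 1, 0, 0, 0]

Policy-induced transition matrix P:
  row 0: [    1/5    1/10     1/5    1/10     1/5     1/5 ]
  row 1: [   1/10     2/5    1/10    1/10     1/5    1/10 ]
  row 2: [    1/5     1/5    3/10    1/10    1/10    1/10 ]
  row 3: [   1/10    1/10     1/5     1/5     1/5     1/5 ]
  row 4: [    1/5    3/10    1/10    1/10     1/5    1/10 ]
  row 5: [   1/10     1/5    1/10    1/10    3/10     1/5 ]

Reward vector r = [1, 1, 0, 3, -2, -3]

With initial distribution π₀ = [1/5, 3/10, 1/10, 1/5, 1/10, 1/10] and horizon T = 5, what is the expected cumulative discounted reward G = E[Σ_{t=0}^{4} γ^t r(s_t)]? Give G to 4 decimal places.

G = 0.4162

t=0: π = [0.2000, 0.3000, 0.1000, 0.2000, 0.1000, 0.1000], E[r] = 0.6000, γ^t·E[r] = 0.600000, running G = 0.600000
t=1: π = [0.1400, 0.2300, 0.1600, 0.1200, 0.2000, 0.1500], E[r] = -0.1200, γ^t·E[r] = -0.084000, running G = 0.516000
t=2: π = [0.1500, 0.2400, 0.1580, 0.1120, 0.1990, 0.1410], E[r] = -0.0950, γ^t·E[r] = -0.046550, running G = 0.469450
t=3: π = [0.1507, 0.2417, 0.1578, 0.1112, 0.1983, 0.1403], E[r] = -0.0915, γ^t·E[r] = -0.031385, running G = 0.438066
t=4: π = [0.1507, 0.2420, 0.1578, 0.1111, 0.1983, 0.1402], E[r] = -0.0911, γ^t·E[r] = -0.021883, running G = 0.416183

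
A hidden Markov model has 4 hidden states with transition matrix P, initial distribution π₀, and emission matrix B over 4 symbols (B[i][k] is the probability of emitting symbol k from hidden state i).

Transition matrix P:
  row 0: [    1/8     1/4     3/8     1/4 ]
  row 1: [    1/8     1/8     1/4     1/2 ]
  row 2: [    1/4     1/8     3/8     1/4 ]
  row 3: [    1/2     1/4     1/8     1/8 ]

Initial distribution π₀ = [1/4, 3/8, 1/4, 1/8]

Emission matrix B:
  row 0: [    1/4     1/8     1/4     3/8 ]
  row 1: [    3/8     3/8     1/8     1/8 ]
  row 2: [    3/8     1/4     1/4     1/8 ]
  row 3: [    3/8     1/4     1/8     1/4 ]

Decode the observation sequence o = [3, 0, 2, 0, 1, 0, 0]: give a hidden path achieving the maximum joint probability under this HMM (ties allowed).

path = [0, 2, 2, 2, 2, 2, 2]

t=0: δ = [9.375e-02, 4.688e-02, 3.125e-02, 3.125e-02]  (obs o_0=3)
t=1: δ = [3.906e-03, 8.789e-03, 1.318e-02, 8.789e-03]  ψ = [3, 0, 0, 0]  (obs o_1=0)
t=2: δ = [1.099e-03, 2.747e-04, 1.236e-03, 5.493e-04]  ψ = [3, 3, 2, 1]  (obs o_2=2)
t=3: δ = [7.725e-05, 1.030e-04, 1.738e-04, 1.159e-04]  ψ = [2, 0, 2, 2]  (obs o_3=0)
t=4: δ = [7.242e-06, 1.086e-05, 1.629e-05, 1.287e-05]  ψ = [3, 3, 2, 1]  (obs o_4=1)
t=5: δ = [1.609e-06, 1.207e-06, 2.291e-06, 2.037e-06]  ψ = [3, 3, 2, 1]  (obs o_5=0)
t=6: δ = [2.546e-07, 1.910e-07, 3.222e-07, 2.263e-07]  ψ = [3, 3, 2, 1]  (obs o_6=0)
backtrack: best end state = 2; path = [0, 2, 2, 2, 2, 2, 2]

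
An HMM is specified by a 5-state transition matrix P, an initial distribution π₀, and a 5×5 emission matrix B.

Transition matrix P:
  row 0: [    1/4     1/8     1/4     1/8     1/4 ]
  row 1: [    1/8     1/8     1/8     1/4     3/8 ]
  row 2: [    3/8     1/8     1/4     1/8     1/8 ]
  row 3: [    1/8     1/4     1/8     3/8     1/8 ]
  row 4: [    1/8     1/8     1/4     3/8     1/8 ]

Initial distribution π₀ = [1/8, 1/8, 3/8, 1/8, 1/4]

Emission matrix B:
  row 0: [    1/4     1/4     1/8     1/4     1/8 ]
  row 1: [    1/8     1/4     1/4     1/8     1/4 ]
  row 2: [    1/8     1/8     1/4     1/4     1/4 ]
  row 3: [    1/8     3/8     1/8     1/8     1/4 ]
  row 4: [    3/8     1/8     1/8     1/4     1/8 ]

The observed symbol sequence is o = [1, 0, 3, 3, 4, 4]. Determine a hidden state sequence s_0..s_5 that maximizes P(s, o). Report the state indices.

path = [2, 0, 0, 4, 3, 3]

t=0: δ = [3.125e-02, 3.125e-02, 4.688e-02, 4.688e-02, 3.125e-02]  (obs o_0=1)
t=1: δ = [4.395e-03, 1.465e-03, 1.465e-03, 2.197e-03, 4.395e-03]  ψ = [2, 3, 2, 3, 1]  (obs o_1=0)
t=2: δ = [2.747e-04, 6.866e-05, 2.747e-04, 2.060e-04, 2.747e-04]  ψ = [0, 0, 0, 4, 0]  (obs o_2=3)
t=3: δ = [2.575e-05, 6.437e-06, 1.717e-05, 1.287e-05, 1.717e-05]  ψ = [2, 3, 0, 4, 0]  (obs o_3=3)
t=4: δ = [8.047e-07, 8.047e-07, 1.609e-06, 1.609e-06, 8.047e-07]  ψ = [0, 0, 0, 4, 0]  (obs o_4=4)
t=5: δ = [7.544e-08, 1.006e-07, 1.006e-07, 1.509e-07, 3.772e-08]  ψ = [2, 3, 2, 3, 1]  (obs o_5=4)
backtrack: best end state = 3; path = [2, 0, 0, 4, 3, 3]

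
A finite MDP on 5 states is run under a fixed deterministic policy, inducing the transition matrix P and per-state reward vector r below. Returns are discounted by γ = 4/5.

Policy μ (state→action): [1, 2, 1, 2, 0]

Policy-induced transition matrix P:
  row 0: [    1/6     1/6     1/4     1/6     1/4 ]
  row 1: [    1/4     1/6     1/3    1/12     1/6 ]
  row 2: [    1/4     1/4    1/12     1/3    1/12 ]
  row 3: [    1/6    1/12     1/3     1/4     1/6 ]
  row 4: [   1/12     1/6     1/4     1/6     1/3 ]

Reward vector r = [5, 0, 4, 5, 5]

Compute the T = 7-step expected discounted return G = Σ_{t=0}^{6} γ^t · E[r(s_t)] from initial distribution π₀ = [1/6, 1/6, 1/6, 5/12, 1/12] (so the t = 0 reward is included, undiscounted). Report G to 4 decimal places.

t=0: π = [0.1667, 0.1667, 0.1667, 0.4167, 0.0833], E[r] = 4.0000, γ^t·E[r] = 4.000000, running G = 4.000000
t=1: π = [0.1875, 0.1458, 0.2708, 0.2153, 0.1806], E[r] = 4.0000, γ^t·E[r] = 3.200000, running G = 7.200000
t=2: π = [0.1863, 0.1713, 0.2350, 0.2176, 0.1898], E[r] = 3.9086, γ^t·E[r] = 2.501481, running G = 9.701481
t=3: π = [0.1847, 0.1681, 0.2432, 0.2097, 0.1943], E[r] = 3.9162, γ^t·E[r] = 2.005086, running G = 11.706568
t=4: π = [0.1848, 0.1695, 0.2409, 0.2107, 0.1942], E[r] = 3.9117, γ^t·E[r] = 1.602249, running G = 13.308816
t=5: π = [0.1847, 0.1692, 0.2415, 0.2103, 0.1943], E[r] = 3.9125, γ^t·E[r] = 1.282059, running G = 14.590875
t=6: π = [0.1847, 0.1693, 0.2414, 0.2103, 0.1943], E[r] = 3.9123, γ^t·E[r] = 1.025579, running G = 15.616454

G = 15.6165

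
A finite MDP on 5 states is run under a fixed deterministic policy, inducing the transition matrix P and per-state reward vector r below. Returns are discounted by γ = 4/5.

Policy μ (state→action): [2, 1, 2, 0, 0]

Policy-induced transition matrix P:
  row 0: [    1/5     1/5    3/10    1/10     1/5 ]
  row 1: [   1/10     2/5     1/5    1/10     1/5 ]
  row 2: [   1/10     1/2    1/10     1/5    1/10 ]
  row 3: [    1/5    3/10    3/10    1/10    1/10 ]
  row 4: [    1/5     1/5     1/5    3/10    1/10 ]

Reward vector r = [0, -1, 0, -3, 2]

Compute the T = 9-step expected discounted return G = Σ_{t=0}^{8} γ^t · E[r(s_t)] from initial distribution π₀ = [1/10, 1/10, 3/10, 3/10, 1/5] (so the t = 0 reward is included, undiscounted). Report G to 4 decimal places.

G = -2.3440

t=0: π = [0.1000, 0.1000, 0.3000, 0.3000, 0.2000], E[r] = -0.6000, γ^t·E[r] = -0.600000, running G = -0.600000
t=1: π = [0.1600, 0.3400, 0.2100, 0.1700, 0.1200], E[r] = -0.6100, γ^t·E[r] = -0.488000, running G = -1.088000
t=2: π = [0.1450, 0.3480, 0.2120, 0.1450, 0.1500], E[r] = -0.4830, γ^t·E[r] = -0.309120, running G = -1.397120
t=3: π = [0.1440, 0.3477, 0.2078, 0.1512, 0.1493], E[r] = -0.5027, γ^t·E[r] = -0.257382, running G = -1.654502
t=4: π = [0.1445, 0.3470, 0.2087, 0.1506, 0.1492], E[r] = -0.5006, γ^t·E[r] = -0.205038, running G = -1.859540
t=5: π = [0.1444, 0.3471, 0.2086, 0.1507, 0.1491], E[r] = -0.5009, γ^t·E[r] = -0.164141, running G = -2.023681
t=6: π = [0.1444, 0.3471, 0.2086, 0.1507, 0.1492], E[r] = -0.5009, γ^t·E[r] = -0.131296, running G = -2.154977
t=7: π = [0.1444, 0.3471, 0.2086, 0.1507, 0.1492], E[r] = -0.5009, γ^t·E[r] = -0.105039, running G = -2.260016
t=8: π = [0.1444, 0.3471, 0.2086, 0.1507, 0.1492], E[r] = -0.5009, γ^t·E[r] = -0.084031, running G = -2.344047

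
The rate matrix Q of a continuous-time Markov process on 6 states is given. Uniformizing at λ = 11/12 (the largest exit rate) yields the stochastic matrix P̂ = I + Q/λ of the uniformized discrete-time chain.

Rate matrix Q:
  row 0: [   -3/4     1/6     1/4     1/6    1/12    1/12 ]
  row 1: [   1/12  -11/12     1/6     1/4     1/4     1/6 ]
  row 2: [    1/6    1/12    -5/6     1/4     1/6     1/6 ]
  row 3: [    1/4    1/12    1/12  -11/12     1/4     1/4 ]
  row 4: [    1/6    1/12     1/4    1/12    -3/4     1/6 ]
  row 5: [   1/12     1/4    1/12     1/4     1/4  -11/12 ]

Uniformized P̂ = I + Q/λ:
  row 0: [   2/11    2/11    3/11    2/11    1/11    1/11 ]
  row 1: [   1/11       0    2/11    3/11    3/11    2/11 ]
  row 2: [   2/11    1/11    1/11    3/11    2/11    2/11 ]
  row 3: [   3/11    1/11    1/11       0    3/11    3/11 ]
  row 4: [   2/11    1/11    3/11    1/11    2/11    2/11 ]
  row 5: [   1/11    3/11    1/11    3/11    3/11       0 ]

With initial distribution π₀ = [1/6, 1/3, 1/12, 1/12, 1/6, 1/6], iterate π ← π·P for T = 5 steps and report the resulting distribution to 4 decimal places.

π = [0.1723, 0.1235, 0.1711, 0.1724, 0.2070, 0.1537]

t=0: π = [0.1667, 0.3333, 0.0833, 0.0833, 0.1667, 0.1667]
t=1: π = [0.1439, 0.1061, 0.1818, 0.2045, 0.2197, 0.1439]
t=2: π = [0.1777, 0.1205, 0.1667, 0.1639, 0.2101, 0.1612]
t=3: π = [0.1711, 0.1254, 0.1724, 0.1737, 0.2062, 0.1513]
t=4: π = [0.1725, 0.1226, 0.1709, 0.1723, 0.2072, 0.1545]
t=5: π = [0.1723, 0.1235, 0.1711, 0.1724, 0.2070, 0.1537]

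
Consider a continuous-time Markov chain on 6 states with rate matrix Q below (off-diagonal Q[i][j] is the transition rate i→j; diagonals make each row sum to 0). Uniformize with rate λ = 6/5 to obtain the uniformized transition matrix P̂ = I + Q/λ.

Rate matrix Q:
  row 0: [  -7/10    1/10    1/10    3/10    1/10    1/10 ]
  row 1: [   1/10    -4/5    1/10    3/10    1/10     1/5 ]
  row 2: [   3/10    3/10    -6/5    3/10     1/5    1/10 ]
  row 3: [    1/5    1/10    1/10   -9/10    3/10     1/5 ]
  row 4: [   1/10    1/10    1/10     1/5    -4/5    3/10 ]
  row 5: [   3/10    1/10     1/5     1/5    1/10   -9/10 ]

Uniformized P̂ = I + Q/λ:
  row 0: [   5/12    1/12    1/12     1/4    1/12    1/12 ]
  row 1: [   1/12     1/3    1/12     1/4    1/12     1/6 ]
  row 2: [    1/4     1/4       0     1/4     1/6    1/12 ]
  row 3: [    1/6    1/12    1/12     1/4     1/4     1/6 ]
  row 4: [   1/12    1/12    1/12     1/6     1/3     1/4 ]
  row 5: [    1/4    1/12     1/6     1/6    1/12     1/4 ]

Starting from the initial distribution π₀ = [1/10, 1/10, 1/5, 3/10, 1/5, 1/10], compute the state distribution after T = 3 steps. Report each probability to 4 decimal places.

t=0: π = [0.1000, 0.1000, 0.2000, 0.3000, 0.2000, 0.1000]
t=1: π = [0.1917, 0.1417, 0.0750, 0.2250, 0.2000, 0.1667]
t=2: π = [0.2063, 0.1313, 0.0910, 0.2194, 0.1771, 0.1750]
t=3: π = [0.2147, 0.1313, 0.0903, 0.2207, 0.1718, 0.1712]

π = [0.2147, 0.1313, 0.0903, 0.2207, 0.1718, 0.1712]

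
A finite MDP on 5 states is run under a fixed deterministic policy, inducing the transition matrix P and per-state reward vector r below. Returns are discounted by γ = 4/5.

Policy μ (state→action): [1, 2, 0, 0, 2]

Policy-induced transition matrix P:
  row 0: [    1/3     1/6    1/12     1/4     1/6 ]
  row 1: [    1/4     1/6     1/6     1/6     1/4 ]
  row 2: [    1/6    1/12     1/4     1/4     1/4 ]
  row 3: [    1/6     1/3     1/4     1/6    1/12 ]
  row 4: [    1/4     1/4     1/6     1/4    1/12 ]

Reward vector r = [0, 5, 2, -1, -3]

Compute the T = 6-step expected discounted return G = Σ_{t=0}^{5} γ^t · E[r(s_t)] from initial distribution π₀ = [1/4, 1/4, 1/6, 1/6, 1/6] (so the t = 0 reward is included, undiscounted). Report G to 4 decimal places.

t=0: π = [0.2500, 0.2500, 0.1667, 0.1667, 0.1667], E[r] = 0.9167, γ^t·E[r] = 0.916667, running G = 0.916667
t=1: π = [0.2431, 0.1944, 0.1736, 0.2153, 0.1736], E[r] = 0.5833, γ^t·E[r] = 0.466667, running G = 1.383333
t=2: π = [0.2378, 0.2025, 0.1788, 0.2159, 0.1649], E[r] = 0.6597, γ^t·E[r] = 0.422222, running G = 1.805556
t=3: π = [0.2369, 0.2015, 0.1797, 0.2151, 0.1667], E[r] = 0.6516, γ^t·E[r] = 0.333630, running G = 2.139185
t=4: π = [0.2368, 0.2014, 0.1798, 0.2153, 0.1666], E[r] = 0.6517, γ^t·E[r] = 0.266943, running G = 2.406128
t=5: π = [0.2368, 0.2014, 0.1799, 0.2153, 0.1666], E[r] = 0.6518, γ^t·E[r] = 0.213590, running G = 2.619719

G = 2.6197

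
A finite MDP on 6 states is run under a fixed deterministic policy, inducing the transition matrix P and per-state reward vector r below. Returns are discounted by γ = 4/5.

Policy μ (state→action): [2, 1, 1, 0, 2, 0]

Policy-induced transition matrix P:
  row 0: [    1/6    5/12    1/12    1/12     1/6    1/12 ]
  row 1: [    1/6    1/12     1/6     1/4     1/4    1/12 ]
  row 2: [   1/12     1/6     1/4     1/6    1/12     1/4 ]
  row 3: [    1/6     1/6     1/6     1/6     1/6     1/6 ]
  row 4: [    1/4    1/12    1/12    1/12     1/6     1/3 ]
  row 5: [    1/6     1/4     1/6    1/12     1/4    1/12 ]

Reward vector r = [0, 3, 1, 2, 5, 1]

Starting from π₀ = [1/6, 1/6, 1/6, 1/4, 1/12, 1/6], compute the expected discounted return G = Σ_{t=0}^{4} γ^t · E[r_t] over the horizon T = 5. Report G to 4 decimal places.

G = 6.6950

t=0: π = [0.1667, 0.1667, 0.1667, 0.2500, 0.0833, 0.1667], E[r] = 1.7500, γ^t·E[r] = 1.750000, running G = 1.750000
t=1: π = [0.1597, 0.2014, 0.1597, 0.1458, 0.1806, 0.1528], E[r] = 2.1111, γ^t·E[r] = 1.688889, running G = 3.438889
t=2: π = [0.1684, 0.1875, 0.1516, 0.1424, 0.1829, 0.1672], E[r] = 2.0804, γ^t·E[r] = 1.331481, running G = 4.770370
t=3: π = [0.1693, 0.1918, 0.1500, 0.1391, 0.1836, 0.1662], E[r] = 2.0879, γ^t·E[r] = 1.068988, running G = 5.839358
t=4: π = [0.1695, 0.1915, 0.1498, 0.1394, 0.1840, 0.1658], E[r] = 2.0890, γ^t·E[r] = 0.855666, running G = 6.695024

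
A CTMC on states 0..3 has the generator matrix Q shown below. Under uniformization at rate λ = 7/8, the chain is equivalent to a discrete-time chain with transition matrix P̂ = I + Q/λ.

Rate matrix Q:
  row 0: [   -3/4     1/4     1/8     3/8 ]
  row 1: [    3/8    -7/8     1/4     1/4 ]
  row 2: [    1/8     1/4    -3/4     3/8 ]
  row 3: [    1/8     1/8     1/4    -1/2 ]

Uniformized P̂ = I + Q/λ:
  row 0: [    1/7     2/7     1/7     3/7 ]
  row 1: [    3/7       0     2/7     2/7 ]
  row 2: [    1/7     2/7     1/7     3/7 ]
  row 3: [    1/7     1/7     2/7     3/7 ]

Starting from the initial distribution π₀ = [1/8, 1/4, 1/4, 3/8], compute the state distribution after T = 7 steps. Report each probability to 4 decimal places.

t=0: π = [0.1250, 0.2500, 0.2500, 0.3750]
t=1: π = [0.2143, 0.1607, 0.2321, 0.3929]
t=2: π = [0.1888, 0.1837, 0.2219, 0.4056]
t=3: π = [0.1953, 0.1753, 0.2270, 0.4023]
t=4: π = [0.1929, 0.1782, 0.2254, 0.4035]
t=5: π = [0.1938, 0.1772, 0.2260, 0.4031]
t=6: π = [0.1935, 0.1775, 0.2258, 0.4033]
t=7: π = [0.1936, 0.1774, 0.2258, 0.4032]

π = [0.1936, 0.1774, 0.2258, 0.4032]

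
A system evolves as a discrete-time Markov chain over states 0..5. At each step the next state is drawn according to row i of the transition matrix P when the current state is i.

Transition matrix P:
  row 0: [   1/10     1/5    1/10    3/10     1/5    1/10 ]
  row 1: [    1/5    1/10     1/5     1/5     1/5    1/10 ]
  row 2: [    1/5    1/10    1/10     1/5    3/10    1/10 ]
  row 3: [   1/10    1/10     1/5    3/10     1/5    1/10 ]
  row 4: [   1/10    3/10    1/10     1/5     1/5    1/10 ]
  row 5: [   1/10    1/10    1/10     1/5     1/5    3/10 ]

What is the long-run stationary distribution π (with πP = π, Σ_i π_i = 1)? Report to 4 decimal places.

π = [0.1295, 0.1557, 0.1392, 0.2366, 0.2139, 0.1250]

Balance equations π_j = Σ_i π_i·P[i][j]:
  π_0 = 1/10·π_0 + 1/5·π_1 + 1/5·π_2 + 1/10·π_3 + 1/10·π_4 + 1/10·π_5
  π_1 = 1/5·π_0 + 1/10·π_1 + 1/10·π_2 + 1/10·π_3 + 3/10·π_4 + 1/10·π_5
  π_2 = 1/10·π_0 + 1/5·π_1 + 1/10·π_2 + 1/5·π_3 + 1/10·π_4 + 1/10·π_5
  π_3 = 3/10·π_0 + 1/5·π_1 + 1/5·π_2 + 3/10·π_3 + 1/5·π_4 + 1/5·π_5
  π_4 = 1/5·π_0 + 1/5·π_1 + 3/10·π_2 + 1/5·π_3 + 1/5·π_4 + 1/5·π_5
  normalize: π_0 + π_1 + π_2 + π_3 + π_4 + π_5 = 1
Solving the linear system gives exactly π = [1915/14788, 2303/14788, 2059/14788, 3499/14788, 6327/29576, 1/8].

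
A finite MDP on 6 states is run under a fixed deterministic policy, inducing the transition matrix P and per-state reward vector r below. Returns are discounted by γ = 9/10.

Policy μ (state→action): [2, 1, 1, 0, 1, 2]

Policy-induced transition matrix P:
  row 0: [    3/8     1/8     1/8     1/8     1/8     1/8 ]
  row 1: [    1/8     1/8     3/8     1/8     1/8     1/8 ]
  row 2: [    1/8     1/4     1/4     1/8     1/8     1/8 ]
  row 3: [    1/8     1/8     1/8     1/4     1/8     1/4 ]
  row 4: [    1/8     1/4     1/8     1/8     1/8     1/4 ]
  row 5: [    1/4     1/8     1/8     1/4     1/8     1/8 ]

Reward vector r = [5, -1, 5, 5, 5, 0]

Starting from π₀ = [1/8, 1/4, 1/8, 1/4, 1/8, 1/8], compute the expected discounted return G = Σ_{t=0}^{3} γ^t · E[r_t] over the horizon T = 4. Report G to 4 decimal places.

G = 10.6816

t=0: π = [0.1250, 0.2500, 0.1250, 0.2500, 0.1250, 0.1250], E[r] = 2.8750, γ^t·E[r] = 2.875000, running G = 2.875000
t=1: π = [0.1719, 0.1563, 0.2031, 0.1719, 0.1250, 0.1719], E[r] = 3.2031, γ^t·E[r] = 2.882813, running G = 5.757813
t=2: π = [0.1895, 0.1660, 0.1895, 0.1680, 0.1250, 0.1621], E[r] = 3.1934, γ^t·E[r] = 2.586621, running G = 8.344434
t=3: π = [0.1926, 0.1643, 0.1902, 0.1663, 0.1250, 0.1616], E[r] = 3.2061, γ^t·E[r] = 2.337214, running G = 10.681647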